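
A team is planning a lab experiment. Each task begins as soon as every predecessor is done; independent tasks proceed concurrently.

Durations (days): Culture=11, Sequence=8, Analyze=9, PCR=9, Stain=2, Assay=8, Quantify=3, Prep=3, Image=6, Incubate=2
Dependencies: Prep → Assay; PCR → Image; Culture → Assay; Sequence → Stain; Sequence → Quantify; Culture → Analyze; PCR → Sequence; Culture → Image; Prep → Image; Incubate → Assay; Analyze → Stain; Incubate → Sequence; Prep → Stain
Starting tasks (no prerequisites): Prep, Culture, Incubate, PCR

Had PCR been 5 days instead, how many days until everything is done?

Actual critical path: Culture→Analyze→Stain = 11+9+2 = 22 ⇒ 22 days.
PCR is off the critical path — its longest chain is 20 days, giving 2 of slack.
The critical path is still Culture→Analyze→Stain; finish is now 22 days.

22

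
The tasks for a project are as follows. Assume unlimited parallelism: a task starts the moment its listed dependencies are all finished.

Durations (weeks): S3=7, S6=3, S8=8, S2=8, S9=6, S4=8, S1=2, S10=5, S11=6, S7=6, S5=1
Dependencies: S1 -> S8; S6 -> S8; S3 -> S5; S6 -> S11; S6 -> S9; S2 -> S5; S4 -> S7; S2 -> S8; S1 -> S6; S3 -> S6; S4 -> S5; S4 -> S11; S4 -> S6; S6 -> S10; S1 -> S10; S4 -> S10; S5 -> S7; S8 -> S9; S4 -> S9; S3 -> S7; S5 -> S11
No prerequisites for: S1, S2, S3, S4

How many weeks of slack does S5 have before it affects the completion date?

10

S4→S6→S8→S9 = 8+3+8+6 = 25 sets the makespan at 25 weeks.
The longest chain containing S5 totals 15 weeks.
Float = 25 − 15 = 10.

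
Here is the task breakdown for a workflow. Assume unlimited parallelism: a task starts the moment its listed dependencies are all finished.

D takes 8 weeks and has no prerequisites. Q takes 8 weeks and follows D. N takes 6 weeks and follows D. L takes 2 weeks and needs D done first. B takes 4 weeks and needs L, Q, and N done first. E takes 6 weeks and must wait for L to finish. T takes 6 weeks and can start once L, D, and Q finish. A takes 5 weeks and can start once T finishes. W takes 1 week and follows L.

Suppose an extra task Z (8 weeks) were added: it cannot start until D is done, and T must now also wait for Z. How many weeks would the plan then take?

27

Originally the plan takes 27 weeks.
With Z inserted, T now waits for max(L, D, Q, Z).
New critical path: D→Z→T→A = 8+8+6+5 = 27 ⇒ 27 weeks.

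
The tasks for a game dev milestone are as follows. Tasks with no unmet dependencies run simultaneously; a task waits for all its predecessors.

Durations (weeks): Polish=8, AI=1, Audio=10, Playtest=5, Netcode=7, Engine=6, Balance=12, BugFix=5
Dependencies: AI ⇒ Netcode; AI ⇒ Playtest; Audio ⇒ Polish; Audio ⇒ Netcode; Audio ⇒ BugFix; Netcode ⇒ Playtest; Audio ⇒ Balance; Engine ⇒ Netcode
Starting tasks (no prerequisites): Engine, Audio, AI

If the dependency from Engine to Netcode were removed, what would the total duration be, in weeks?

With the dependency in place, Audio→Netcode→Playtest = 10+7+5 = 22 sets the finish at 22 weeks.
Dropping Engine→Netcode doesn't change Netcode's earliest start (10); another predecessor still binds.
New critical path: Audio→Netcode→Playtest = 10+7+5 = 22 ⇒ 22 weeks.

22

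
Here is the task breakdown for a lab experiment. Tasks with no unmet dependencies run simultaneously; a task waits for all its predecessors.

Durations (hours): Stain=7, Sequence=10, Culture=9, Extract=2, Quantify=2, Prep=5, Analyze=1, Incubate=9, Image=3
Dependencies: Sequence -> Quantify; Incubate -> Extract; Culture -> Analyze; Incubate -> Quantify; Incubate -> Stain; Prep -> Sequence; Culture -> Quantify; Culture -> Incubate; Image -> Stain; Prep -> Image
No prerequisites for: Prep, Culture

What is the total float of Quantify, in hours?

5

The longest chain is Culture→Incubate→Stain = 9+9+7 = 25; overall finish 25 hours.
Longest path through Quantify: 20 hours (earliest finish 20, latest finish 25).
Slack of Quantify = 23 − 18 = 5 hours.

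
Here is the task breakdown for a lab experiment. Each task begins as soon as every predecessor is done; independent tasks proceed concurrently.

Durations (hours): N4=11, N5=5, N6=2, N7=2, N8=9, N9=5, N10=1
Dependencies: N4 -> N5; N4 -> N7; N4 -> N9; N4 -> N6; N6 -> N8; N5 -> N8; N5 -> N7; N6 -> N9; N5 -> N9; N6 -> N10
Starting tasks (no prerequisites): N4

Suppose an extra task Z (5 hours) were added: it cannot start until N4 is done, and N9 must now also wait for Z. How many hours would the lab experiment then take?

Originally the lab experiment takes 25 hours.
With Z inserted, N9 now waits for max(N5, N4, N6, Z).
New critical path: N4→N5→N8 = 11+5+9 = 25 ⇒ 25 hours.

25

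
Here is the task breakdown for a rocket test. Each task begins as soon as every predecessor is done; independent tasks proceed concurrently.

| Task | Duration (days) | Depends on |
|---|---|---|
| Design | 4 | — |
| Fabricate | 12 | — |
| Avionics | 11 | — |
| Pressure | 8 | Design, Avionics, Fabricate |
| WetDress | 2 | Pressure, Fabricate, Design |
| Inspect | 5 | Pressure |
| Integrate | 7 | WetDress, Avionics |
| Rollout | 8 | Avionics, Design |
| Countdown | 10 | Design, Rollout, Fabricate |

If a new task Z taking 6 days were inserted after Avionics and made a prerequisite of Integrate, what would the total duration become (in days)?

29

Originally the job takes 29 days.
With Z inserted, Integrate now waits for max(WetDress, Avionics, Z).
New critical path: Fabricate→Pressure→WetDress→Integrate = 12+8+2+7 = 29 ⇒ 29 days.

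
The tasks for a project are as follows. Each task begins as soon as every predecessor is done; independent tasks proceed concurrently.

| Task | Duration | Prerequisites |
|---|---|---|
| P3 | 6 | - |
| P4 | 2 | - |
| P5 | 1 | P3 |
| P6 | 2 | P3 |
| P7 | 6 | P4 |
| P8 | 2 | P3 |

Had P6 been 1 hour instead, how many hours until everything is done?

Critical path before the change: P3→P6 = 6+2 = 8 giving 8 hours.
P6 lies on that path, so at 1 hour the path becomes 7 hours.
The binding chain switches to P3→P8 = 6+2 = 8; finish 8 hours.

8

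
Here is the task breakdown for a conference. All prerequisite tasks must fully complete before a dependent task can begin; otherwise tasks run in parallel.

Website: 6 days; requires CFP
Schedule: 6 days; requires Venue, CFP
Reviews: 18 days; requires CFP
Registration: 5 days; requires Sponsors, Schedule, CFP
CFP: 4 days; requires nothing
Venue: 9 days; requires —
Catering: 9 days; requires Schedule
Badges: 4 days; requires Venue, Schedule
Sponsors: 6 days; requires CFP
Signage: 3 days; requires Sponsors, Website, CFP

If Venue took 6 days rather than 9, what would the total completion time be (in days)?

Actual critical path: Venue→Schedule→Catering = 9+6+9 = 24 ⇒ 24 days.
Venue is on the critical path; changing it to 6 makes that path 21 days.
Now CFP→Reviews = 4+18 = 22 is longest, so the finish becomes 22 days.

22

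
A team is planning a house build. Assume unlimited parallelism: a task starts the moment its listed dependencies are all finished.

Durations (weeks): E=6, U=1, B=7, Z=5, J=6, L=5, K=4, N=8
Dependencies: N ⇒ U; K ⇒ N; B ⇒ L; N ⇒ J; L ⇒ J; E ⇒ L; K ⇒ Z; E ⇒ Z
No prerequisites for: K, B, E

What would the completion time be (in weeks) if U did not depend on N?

18

With the dependency in place, K→N→J = 4+8+6 = 18 sets the finish at 18 weeks.
Without N→U, U's earliest start moves from 12 to 0.
After: K→N→J = 4+8+6 = 18 → 18 weeks.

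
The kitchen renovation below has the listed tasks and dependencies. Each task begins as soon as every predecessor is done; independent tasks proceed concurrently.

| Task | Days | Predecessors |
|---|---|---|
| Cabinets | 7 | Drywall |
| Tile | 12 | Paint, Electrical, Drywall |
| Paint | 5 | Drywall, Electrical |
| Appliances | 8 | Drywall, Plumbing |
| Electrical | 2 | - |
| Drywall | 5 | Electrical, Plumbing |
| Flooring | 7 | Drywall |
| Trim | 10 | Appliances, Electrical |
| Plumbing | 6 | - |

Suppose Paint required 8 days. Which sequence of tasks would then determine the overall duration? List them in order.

Plumbing, Drywall, Paint, Tile

Baseline: Plumbing→Drywall→Appliances→Trim = 6+5+8+10 = 29 → 29 days.
Paint has 1 day of float (longest path through it is 28).
Now Plumbing→Drywall→Paint→Tile = 6+5+8+12 = 31 is longest, so the finish becomes 31 days.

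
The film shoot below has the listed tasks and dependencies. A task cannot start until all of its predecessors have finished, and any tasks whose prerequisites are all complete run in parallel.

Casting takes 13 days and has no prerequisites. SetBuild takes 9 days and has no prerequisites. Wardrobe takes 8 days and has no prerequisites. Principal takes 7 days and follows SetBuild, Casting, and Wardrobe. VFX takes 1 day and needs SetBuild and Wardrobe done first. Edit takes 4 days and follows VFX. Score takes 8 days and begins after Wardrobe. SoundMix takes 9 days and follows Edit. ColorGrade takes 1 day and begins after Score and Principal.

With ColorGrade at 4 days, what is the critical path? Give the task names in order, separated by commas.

Actual critical path: SetBuild→VFX→Edit→SoundMix = 9+1+4+9 = 23 ⇒ 23 days.
ColorGrade is off the critical path — its longest chain is 21 days, giving 2 of slack.
New critical path: Casting→Principal→ColorGrade = 13+7+4 = 24 ⇒ 24 days.

Casting, Principal, ColorGrade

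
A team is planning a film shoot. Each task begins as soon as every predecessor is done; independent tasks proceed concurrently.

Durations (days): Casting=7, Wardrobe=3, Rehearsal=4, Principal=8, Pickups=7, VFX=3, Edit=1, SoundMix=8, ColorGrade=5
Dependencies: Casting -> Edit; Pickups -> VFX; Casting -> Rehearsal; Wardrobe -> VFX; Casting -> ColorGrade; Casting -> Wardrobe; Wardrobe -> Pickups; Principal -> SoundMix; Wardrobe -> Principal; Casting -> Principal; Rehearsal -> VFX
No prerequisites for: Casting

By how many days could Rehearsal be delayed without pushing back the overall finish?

The longest chain is Casting→Wardrobe→Principal→SoundMix = 7+3+8+8 = 26; overall finish 26 days.
Longest path through Rehearsal: 14 days (earliest finish 11, latest finish 23).
So Rehearsal can slip 23 − 11 = 12 days.

12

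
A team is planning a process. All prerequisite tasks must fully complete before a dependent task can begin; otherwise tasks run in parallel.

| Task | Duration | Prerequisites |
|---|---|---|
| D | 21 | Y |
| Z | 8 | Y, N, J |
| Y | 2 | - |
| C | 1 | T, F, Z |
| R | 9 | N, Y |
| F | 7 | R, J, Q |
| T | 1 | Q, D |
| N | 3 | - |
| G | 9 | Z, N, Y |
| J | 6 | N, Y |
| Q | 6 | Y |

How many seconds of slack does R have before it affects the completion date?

6

The longest chain is N→J→Z→G = 3+6+8+9 = 26; overall finish 26 seconds.
Longest path through R: 20 seconds (earliest finish 12, latest finish 18).
Float = 26 − 20 = 6.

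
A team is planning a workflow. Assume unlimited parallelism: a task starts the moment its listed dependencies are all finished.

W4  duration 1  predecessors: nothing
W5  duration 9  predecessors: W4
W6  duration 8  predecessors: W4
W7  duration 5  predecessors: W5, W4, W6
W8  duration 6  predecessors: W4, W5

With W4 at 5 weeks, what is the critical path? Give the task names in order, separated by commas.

W4, W5, W8

The binding path is W4→W5→W8 = 1+9+6 = 16; finish at 16 weeks.
Since W4 is critical, the +4 change carries straight to that chain (now 20 weeks).
The critical path is still W4→W5→W8; finish is now 20 weeks.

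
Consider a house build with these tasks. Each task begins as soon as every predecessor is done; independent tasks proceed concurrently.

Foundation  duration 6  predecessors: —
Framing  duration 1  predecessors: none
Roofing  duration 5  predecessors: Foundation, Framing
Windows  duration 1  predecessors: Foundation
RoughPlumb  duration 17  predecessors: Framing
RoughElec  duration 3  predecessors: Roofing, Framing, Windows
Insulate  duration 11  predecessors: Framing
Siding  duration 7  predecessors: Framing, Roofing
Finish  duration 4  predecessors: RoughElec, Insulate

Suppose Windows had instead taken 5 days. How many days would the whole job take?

The binding path is Foundation→Roofing→RoughElec→Finish = 6+5+3+4 = 18; finish at 18 days.
Windows is off the critical path — its longest chain is 14 days, giving 4 of slack.
The critical path is still Foundation→Roofing→RoughElec→Finish; finish is now 18 days.

18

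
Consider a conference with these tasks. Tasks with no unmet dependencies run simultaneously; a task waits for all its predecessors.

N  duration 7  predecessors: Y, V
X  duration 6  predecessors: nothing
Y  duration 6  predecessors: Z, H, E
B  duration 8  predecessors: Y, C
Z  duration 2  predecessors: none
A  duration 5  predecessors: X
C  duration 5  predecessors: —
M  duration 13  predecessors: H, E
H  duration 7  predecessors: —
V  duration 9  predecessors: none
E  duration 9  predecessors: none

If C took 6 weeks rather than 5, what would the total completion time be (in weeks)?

23

The binding path is E→Y→B = 9+6+8 = 23; finish at 23 weeks.
The longest path through C is only 13 weeks, so C has float 10.
The critical path is still E→Y→B; finish is now 23 weeks.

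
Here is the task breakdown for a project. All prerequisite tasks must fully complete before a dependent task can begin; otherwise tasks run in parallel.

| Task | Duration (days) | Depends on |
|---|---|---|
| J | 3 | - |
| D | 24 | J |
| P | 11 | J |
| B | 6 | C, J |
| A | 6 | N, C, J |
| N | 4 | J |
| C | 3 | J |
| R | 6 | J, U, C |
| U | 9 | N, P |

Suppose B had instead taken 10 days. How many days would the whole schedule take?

As given, the longest chain is J→P→U→R = 3+11+9+6 = 29, so the finish is 29 days.
The longest path through B is only 12 days, so B has float 17.
No other chain overtakes it, so the finish is 29 days.

29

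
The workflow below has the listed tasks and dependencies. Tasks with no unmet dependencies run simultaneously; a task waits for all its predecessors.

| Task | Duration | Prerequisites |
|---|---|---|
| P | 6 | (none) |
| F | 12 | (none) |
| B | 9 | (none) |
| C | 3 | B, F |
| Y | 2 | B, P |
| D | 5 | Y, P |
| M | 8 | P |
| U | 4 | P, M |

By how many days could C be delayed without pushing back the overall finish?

3

The longest chain is P→M→U = 6+8+4 = 18; overall finish 18 days.
The longest chain containing C totals 15 days.
Float = 18 − 15 = 3.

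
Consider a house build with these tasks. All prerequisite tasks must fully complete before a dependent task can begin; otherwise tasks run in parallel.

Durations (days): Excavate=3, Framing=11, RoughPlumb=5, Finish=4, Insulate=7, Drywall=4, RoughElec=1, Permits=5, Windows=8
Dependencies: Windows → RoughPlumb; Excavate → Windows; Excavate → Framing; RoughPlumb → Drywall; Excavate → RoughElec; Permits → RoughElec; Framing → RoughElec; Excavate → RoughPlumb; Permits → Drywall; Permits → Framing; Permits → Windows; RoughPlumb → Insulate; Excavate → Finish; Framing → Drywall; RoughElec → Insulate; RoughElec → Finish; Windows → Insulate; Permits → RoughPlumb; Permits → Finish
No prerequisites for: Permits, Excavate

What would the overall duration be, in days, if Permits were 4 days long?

Actual critical path: Permits→Windows→RoughPlumb→Insulate = 5+8+5+7 = 25 ⇒ 25 days.
Permits is on the critical path; changing it to 4 makes that path 24 days.
No other chain overtakes it, so the finish is 24 days.

24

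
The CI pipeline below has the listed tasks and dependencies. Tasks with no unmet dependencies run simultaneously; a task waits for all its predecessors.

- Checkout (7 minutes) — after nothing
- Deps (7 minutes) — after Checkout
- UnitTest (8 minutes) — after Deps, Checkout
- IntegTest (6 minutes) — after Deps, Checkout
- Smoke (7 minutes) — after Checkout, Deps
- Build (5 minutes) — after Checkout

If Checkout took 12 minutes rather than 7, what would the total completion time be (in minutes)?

Baseline: Checkout→Deps→UnitTest = 7+7+8 = 22 → 22 minutes.
Checkout is on the critical path; changing it to 12 makes that path 27 minutes.
No other chain overtakes it, so the finish is 27 minutes.

27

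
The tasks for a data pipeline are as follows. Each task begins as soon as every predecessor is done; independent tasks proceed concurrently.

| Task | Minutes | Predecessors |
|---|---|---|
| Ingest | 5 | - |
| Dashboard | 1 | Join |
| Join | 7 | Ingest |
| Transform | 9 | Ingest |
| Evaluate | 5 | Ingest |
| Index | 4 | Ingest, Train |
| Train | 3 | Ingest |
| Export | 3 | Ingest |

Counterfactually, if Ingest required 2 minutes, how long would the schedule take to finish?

Actual critical path: Ingest→Transform = 5+9 = 14 ⇒ 14 minutes.
Ingest is on the critical path; changing it to 2 makes that path 11 minutes.
No other chain overtakes it, so the finish is 11 minutes.

11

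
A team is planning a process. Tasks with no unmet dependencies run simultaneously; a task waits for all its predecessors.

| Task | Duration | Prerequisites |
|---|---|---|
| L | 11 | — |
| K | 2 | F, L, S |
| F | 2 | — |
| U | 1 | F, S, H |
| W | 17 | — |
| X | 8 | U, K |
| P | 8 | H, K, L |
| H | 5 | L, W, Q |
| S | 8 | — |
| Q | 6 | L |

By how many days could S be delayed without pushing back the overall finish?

The longest chain is L→Q→H→U→X = 11+6+5+1+8 = 31; overall finish 31 days.
S finishes as early as 8 and must finish by 21.
So S can slip 21 − 8 = 13 days.

13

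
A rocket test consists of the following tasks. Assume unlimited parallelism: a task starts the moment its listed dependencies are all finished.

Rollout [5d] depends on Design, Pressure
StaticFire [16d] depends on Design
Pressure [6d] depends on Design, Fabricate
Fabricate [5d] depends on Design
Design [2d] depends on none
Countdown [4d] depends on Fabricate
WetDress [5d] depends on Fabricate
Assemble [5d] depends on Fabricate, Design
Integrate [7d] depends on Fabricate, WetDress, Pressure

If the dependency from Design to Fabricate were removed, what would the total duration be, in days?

Original critical path: Design→Fabricate→Pressure→Integrate = 2+5+6+7 = 20 ⇒ 20 days.
Without Design→Fabricate, Fabricate's earliest start moves from 2 to 0.
After: Design→StaticFire = 2+16 = 18 → 18 days.

18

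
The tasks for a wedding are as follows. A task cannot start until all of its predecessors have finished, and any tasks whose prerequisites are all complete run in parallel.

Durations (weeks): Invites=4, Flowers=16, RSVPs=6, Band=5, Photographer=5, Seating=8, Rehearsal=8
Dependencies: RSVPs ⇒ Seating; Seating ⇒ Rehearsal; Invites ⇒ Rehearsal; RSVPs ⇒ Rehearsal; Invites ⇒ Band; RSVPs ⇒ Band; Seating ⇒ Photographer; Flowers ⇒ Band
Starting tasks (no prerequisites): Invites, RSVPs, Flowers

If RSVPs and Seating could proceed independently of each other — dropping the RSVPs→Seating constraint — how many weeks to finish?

21

Original critical path: RSVPs→Seating→Rehearsal = 6+8+8 = 22 ⇒ 22 weeks.
Without RSVPs→Seating, Seating's earliest start moves from 6 to 0.
The longest chain is now Flowers→Band = 16+5 = 21, so the plan takes 21 weeks.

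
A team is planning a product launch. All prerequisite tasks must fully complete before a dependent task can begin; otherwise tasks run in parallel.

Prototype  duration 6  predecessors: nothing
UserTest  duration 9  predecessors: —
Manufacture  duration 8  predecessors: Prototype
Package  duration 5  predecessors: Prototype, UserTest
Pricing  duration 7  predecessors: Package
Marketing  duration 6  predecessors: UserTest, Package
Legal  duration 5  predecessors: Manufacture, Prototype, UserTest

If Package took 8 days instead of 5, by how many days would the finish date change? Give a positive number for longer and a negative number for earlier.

3

Baseline: UserTest→Package→Pricing = 9+5+7 = 21 → 21 days.
Package lies on that path, so at 8 days the path becomes 24 days.
That remains the longest chain; total 24 days.
Change in finish: 24 − 21 = +3 days.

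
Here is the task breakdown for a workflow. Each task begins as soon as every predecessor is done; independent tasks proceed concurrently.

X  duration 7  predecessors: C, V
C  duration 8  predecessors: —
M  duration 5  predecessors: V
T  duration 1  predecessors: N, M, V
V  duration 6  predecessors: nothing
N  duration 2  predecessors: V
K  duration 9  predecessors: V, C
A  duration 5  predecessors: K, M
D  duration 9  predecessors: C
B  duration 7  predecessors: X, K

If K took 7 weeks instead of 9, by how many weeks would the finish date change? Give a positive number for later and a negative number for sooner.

-2

The binding path is C→K→B = 8+9+7 = 24; finish at 24 weeks.
K lies on that path, so at 7 weeks the path becomes 22 weeks.
That remains the longest chain; total 22 weeks.
Change in finish: 22 − 24 = -2 weeks.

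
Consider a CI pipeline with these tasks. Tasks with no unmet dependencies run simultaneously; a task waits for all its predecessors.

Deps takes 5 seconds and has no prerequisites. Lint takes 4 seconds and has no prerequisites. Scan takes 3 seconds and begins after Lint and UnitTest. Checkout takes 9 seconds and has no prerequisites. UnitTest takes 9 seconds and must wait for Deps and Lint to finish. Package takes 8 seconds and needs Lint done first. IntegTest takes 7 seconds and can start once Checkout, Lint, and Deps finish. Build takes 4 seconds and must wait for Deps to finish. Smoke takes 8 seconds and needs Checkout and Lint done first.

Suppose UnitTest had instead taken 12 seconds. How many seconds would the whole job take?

20

Baseline: Deps→UnitTest→Scan = 5+9+3 = 17 → 17 seconds.
UnitTest lies on that path, so at 12 seconds the path becomes 20 seconds.
The critical path is still Deps→UnitTest→Scan; finish is now 20 seconds.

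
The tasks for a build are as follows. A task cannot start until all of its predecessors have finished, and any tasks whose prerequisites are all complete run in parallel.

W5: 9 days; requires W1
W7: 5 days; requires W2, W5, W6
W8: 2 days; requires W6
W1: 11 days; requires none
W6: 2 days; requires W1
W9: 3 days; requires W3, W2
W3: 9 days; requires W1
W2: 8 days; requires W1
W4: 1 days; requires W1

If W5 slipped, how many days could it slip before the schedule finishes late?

The longest chain is W1→W5→W7 = 11+9+5 = 25; overall finish 25 days.
W5 finishes as early as 20 and must finish by 20.
Float = 25 − 25 = 0.

0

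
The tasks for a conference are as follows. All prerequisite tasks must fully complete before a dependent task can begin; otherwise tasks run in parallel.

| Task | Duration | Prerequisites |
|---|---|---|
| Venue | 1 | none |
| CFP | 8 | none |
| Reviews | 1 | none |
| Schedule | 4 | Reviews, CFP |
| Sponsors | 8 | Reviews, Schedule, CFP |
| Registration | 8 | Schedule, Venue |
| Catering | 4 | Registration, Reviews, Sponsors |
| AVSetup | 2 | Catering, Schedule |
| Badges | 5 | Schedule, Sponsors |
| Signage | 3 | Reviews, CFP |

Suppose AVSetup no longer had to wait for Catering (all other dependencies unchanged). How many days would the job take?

25

Before: longest chain CFP→Schedule→Sponsors→Catering→AVSetup = 8+4+8+4+2 = 26, finish 26.
Without Catering→AVSetup, AVSetup's earliest start moves from 24 to 12.
The longest chain is now CFP→Schedule→Sponsors→Badges = 8+4+8+5 = 25, so the job takes 25 days.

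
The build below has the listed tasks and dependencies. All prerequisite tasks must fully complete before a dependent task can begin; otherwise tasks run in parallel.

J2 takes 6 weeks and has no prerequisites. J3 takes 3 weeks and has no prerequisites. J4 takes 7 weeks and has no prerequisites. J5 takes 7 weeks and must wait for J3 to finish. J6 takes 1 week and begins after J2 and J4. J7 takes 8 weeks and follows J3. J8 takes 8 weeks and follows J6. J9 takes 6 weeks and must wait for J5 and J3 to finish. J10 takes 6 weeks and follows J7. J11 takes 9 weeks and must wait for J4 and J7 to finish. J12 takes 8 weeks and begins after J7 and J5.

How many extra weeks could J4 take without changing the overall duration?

4

The longest chain is J3→J7→J11 = 3+8+9 = 20; overall finish 20 weeks.
Longest path through J4: 16 weeks (earliest finish 7, latest finish 11).
Float = 20 − 16 = 4.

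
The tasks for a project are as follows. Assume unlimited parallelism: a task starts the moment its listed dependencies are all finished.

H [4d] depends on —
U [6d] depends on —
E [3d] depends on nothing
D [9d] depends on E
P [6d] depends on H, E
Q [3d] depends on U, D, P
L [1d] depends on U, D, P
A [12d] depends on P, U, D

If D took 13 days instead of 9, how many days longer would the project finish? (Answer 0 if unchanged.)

Baseline: E→D→A = 3+9+12 = 24 → 24 days.
Since D is critical, the +4 change carries straight to that chain (now 28 days).
The critical path is still E→D→A; finish is now 28 days.
Change in finish: 28 − 24 = +4 days.

4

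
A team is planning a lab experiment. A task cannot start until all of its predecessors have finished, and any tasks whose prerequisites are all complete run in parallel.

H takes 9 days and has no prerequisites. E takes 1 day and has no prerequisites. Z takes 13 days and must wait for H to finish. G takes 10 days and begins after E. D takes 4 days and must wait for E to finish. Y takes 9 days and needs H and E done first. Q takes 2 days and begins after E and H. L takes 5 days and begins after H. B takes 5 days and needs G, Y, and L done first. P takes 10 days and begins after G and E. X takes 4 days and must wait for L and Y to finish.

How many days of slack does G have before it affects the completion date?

2

The longest chain is H→Y→B = 9+9+5 = 23; overall finish 23 days.
The longest chain containing G totals 21 days.
So G can slip 13 − 11 = 2 days.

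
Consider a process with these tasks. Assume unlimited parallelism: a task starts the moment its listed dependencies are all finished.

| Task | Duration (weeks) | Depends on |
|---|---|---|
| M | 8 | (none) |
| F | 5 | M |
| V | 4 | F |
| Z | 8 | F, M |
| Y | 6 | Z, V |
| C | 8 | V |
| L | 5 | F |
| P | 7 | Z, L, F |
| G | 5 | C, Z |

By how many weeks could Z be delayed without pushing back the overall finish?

2

The longest chain is M→F→V→C→G = 8+5+4+8+5 = 30; overall finish 30 weeks.
Longest path through Z: 28 weeks (earliest finish 21, latest finish 23).
Slack of Z = 15 − 13 = 2 weeks.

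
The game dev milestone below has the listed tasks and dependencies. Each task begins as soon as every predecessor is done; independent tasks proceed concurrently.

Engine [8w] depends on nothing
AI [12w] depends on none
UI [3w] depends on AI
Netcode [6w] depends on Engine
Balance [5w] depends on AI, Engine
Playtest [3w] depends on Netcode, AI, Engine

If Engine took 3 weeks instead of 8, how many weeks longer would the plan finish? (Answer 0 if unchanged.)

The binding path is Engine→Netcode→Playtest = 8+6+3 = 17; finish at 17 weeks.
Engine lies on that path, so at 3 weeks the path becomes 12 weeks.
The binding chain switches to AI→Balance = 12+5 = 17; finish 17 weeks.
Change in finish: 17 − 17 = +0 weeks.

0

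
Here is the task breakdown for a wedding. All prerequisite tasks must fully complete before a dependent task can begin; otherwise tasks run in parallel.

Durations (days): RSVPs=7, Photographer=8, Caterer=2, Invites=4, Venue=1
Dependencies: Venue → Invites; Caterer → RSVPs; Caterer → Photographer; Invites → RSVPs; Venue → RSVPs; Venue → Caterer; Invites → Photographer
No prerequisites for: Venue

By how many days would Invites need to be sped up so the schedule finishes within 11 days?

2

Current finish: 13 days; target: 11.
Invites is on every critical path, so each day cut from Invites cuts the finish by one (this holds down to a finish of 11).
Need 13 − 11 = 2 days off Invites → Invites becomes 2 days, finish becomes 11.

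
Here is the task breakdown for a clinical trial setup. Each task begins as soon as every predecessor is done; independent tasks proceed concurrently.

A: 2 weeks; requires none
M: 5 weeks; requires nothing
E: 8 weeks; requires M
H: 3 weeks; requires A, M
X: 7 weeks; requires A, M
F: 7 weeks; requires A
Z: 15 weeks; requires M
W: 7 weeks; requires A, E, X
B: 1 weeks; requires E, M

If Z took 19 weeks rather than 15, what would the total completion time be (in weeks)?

24

Critical path before the change: M→Z = 5+15 = 20 giving 20 weeks.
Z lies on that path, so at 19 weeks the path becomes 24 weeks.
That remains the longest chain; total 24 weeks.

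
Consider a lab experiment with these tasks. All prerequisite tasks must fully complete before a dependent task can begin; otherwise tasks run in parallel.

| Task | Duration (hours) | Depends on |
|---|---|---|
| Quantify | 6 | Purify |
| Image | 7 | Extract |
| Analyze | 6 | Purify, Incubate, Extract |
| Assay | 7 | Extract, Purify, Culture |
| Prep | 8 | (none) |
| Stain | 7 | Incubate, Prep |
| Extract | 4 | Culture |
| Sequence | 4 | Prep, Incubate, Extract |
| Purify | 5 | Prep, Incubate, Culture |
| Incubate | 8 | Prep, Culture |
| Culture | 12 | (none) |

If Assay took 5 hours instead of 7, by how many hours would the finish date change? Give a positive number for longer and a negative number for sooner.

Baseline: Culture→Incubate→Purify→Assay = 12+8+5+7 = 32 → 32 hours.
Assay is on the critical path; changing it to 5 makes that path 30 hours.
New critical path: Culture→Incubate→Purify→Analyze = 12+8+5+6 = 31 ⇒ 31 hours.
Change in finish: 31 − 32 = -1 hours.

-1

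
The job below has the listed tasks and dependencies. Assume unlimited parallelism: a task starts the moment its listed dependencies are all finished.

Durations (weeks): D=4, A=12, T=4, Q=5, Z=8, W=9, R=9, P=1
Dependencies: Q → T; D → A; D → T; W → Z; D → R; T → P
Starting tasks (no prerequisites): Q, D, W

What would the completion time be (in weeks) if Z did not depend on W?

Before: longest chain W→Z = 9+8 = 17, finish 17.
Without W→Z, Z's earliest start moves from 9 to 0.
New critical path: D→A = 4+12 = 16 ⇒ 16 weeks.

16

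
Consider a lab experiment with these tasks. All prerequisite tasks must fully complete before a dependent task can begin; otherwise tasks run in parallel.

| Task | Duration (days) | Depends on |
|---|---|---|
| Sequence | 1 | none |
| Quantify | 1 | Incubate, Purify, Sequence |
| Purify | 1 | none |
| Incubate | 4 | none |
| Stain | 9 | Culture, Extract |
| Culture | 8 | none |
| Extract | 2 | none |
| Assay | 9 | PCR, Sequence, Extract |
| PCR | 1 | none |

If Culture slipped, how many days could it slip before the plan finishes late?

The longest chain is Culture→Stain = 8+9 = 17; overall finish 17 days.
The longest chain containing Culture totals 17 days.
Slack of Culture = 0 − 0 = 0 days.

0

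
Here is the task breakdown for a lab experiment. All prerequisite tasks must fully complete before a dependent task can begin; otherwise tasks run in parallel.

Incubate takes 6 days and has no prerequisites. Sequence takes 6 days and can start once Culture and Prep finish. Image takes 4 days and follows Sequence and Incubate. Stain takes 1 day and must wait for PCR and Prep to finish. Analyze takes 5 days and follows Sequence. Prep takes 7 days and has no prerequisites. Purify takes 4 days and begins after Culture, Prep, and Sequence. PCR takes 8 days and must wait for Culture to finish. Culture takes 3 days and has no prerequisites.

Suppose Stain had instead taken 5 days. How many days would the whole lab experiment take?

Baseline: Prep→Sequence→Analyze = 7+6+5 = 18 → 18 days.
Stain has 6 days of float (longest path through it is 12).
No other chain overtakes it, so the finish is 18 days.

18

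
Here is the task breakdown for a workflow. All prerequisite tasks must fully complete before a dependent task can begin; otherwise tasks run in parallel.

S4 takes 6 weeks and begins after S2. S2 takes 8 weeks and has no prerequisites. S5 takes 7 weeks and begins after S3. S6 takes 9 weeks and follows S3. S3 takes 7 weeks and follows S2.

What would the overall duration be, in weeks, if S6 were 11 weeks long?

Actual critical path: S2→S3→S6 = 8+7+9 = 24 ⇒ 24 weeks.
S6 lies on that path, so at 11 weeks the path becomes 26 weeks.
No other chain overtakes it, so the finish is 26 weeks.

26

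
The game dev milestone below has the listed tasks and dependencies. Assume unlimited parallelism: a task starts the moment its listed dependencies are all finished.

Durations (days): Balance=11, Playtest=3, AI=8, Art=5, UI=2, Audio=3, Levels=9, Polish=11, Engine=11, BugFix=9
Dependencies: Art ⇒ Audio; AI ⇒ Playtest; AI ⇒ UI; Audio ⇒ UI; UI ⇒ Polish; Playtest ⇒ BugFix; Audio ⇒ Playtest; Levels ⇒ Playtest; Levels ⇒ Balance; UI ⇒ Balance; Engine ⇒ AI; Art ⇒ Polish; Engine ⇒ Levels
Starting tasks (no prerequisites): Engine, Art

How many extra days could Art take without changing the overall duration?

11

Critical path: Engine→Levels→Playtest→BugFix = 11+9+3+9 = 32, so the finish is 32 days.
The longest chain containing Art totals 21 days.
Float = 32 − 21 = 11.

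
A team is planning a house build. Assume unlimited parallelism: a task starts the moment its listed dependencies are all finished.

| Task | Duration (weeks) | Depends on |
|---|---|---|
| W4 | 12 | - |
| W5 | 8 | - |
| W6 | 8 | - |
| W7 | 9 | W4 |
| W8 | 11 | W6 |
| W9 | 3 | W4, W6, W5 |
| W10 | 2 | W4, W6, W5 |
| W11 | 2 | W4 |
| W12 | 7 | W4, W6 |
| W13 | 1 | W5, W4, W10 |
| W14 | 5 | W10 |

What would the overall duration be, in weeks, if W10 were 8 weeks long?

Critical path before the change: W4→W7 = 12+9 = 21 giving 21 weeks.
W10 is off the critical path — its longest chain is 19 weeks, giving 2 of slack.
New critical path: W4→W10→W14 = 12+8+5 = 25 ⇒ 25 weeks.

25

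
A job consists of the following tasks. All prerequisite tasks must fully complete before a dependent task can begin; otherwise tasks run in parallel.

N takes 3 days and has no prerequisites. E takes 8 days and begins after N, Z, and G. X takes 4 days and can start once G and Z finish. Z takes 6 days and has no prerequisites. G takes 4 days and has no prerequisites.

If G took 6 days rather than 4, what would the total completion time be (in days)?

As given, the longest chain is Z→E = 6+8 = 14, so the finish is 14 days.
The longest path through G is only 12 days, so G has float 2.
The critical path is still Z→E; finish is now 14 days.

14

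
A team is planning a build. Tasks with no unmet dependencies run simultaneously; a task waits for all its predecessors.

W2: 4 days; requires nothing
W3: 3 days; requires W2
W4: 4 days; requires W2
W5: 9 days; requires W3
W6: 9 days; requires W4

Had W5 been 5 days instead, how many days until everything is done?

Baseline: W2→W4→W6 = 4+4+9 = 17 → 17 days.
W5 is off the critical path — its longest chain is 16 days, giving 1 of slack.
No other chain overtakes it, so the finish is 17 days.

17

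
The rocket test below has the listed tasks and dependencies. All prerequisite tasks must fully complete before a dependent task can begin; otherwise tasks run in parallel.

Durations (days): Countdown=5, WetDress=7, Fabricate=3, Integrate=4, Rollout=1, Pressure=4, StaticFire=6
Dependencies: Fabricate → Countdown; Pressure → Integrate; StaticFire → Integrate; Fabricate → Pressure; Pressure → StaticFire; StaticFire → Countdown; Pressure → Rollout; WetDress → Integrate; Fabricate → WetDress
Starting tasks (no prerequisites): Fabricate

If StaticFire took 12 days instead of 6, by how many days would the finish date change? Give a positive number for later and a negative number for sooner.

As given, the longest chain is Fabricate→Pressure→StaticFire→Countdown = 3+4+6+5 = 18, so the finish is 18 days.
StaticFire is on the critical path; changing it to 12 makes that path 24 days.
No other chain overtakes it, so the finish is 24 days.
Change in finish: 24 − 18 = +6 days.

6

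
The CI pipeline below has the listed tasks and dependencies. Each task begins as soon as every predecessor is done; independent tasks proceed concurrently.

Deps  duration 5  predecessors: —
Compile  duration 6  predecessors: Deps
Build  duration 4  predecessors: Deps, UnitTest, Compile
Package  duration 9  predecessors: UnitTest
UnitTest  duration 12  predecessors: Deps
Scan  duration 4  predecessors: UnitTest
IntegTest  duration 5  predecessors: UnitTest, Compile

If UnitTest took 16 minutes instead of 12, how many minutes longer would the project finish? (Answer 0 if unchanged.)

Actual critical path: Deps→UnitTest→Package = 5+12+9 = 26 ⇒ 26 minutes.
UnitTest is on the critical path; changing it to 16 makes that path 30 minutes.
That remains the longest chain; total 30 minutes.
Change in finish: 30 − 26 = +4 minutes.

4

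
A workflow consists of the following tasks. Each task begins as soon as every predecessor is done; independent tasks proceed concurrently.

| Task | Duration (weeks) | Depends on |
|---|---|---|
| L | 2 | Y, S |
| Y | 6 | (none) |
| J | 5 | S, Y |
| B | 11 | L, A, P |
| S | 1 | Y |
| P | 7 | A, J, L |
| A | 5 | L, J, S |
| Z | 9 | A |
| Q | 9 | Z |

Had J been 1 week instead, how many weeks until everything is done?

Actual critical path: Y→S→J→A→P→B = 6+1+5+5+7+11 = 35 ⇒ 35 weeks.
J is on the critical path; changing it to 1 makes that path 31 weeks.
New critical path: Y→S→L→A→P→B = 6+1+2+5+7+11 = 32 ⇒ 32 weeks.

32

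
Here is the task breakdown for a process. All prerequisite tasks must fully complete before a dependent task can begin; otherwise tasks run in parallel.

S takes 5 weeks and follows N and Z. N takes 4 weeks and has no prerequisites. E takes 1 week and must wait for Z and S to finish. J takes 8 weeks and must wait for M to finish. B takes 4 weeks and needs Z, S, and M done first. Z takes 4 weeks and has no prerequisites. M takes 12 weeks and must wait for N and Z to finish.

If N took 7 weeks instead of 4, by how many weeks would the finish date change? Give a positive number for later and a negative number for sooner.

3

Actual critical path: N→M→J = 4+12+8 = 24 ⇒ 24 weeks.
Since N is critical, the +3 change carries straight to that chain (now 27 weeks).
That remains the longest chain; total 27 weeks.
Change in finish: 27 − 24 = +3 weeks.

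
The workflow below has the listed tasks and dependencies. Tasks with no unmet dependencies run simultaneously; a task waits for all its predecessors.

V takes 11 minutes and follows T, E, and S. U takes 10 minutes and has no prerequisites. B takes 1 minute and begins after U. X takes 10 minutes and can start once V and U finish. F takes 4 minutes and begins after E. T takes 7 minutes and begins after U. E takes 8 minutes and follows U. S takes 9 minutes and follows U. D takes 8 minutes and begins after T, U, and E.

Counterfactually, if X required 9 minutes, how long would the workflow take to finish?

39

As given, the longest chain is U→S→V→X = 10+9+11+10 = 40, so the finish is 40 minutes.
X is on the critical path; changing it to 9 makes that path 39 minutes.
That remains the longest chain; total 39 minutes.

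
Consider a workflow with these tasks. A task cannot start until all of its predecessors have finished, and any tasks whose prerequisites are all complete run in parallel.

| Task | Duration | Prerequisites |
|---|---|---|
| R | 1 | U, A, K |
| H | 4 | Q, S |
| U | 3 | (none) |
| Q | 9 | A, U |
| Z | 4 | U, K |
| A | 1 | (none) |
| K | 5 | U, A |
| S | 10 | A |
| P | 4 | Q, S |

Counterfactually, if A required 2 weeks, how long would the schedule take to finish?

16

Baseline: U→Q→P = 3+9+4 = 16 → 16 weeks.
The longest path through A is only 15 weeks, so A has float 1.
New critical path: A→S→P = 2+10+4 = 16 ⇒ 16 weeks.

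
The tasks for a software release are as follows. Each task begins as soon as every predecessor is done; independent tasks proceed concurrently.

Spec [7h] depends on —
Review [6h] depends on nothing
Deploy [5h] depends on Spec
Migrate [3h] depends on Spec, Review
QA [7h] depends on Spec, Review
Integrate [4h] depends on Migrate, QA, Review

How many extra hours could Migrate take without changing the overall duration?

4

Critical path: Spec→QA→Integrate = 7+7+4 = 18, so the finish is 18 hours.
The longest chain containing Migrate totals 14 hours.
So Migrate can slip 14 − 10 = 4 hours.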